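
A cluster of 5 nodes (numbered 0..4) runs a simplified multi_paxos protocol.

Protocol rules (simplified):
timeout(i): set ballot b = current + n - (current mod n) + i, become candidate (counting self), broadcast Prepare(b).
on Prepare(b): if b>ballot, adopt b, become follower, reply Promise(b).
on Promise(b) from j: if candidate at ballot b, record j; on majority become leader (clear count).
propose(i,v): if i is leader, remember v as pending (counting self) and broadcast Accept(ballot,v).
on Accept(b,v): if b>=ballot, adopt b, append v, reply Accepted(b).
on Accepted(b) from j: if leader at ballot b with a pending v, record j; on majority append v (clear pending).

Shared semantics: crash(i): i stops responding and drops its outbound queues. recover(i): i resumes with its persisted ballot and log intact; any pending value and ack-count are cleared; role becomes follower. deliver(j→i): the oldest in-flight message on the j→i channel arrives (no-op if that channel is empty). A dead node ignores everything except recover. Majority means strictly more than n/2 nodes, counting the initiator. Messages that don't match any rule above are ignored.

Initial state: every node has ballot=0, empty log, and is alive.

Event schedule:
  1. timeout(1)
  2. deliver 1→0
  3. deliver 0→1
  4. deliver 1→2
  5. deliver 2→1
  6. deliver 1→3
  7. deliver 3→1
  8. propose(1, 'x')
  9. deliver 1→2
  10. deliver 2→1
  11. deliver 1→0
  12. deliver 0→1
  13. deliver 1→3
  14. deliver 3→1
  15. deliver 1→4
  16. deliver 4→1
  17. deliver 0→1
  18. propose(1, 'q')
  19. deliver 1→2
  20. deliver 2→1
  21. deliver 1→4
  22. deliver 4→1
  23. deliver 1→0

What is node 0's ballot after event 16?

after 1 — timeout(1): n1:cand/b6/[-]
after 2 — deliver 1→0: n0:foll/b6/[-]
after 3 — deliver 0→1: ·
after 4 — deliver 1→2: n2:foll/b6/[-]
after 5 — deliver 2→1: n1:lead/b6/[-]
after 6 — deliver 1→3: n3:foll/b6/[-]
after 7 — deliver 3→1: ·
after 8 — propose(1,'x'): ·
after 9 — deliver 1→2: n2:foll/b6/[x]
after 10 — deliver 2→1: ·
after 11 — deliver 1→0: n0:foll/b6/[x]
after 12 — deliver 0→1: n1:lead/b6/[x]
after 13 — deliver 1→3: n3:foll/b6/[x]
after 14 — deliver 3→1: ·
after 15 — deliver 1→4: n4:foll/b6/[-]
after 16 — deliver 4→1: ·

6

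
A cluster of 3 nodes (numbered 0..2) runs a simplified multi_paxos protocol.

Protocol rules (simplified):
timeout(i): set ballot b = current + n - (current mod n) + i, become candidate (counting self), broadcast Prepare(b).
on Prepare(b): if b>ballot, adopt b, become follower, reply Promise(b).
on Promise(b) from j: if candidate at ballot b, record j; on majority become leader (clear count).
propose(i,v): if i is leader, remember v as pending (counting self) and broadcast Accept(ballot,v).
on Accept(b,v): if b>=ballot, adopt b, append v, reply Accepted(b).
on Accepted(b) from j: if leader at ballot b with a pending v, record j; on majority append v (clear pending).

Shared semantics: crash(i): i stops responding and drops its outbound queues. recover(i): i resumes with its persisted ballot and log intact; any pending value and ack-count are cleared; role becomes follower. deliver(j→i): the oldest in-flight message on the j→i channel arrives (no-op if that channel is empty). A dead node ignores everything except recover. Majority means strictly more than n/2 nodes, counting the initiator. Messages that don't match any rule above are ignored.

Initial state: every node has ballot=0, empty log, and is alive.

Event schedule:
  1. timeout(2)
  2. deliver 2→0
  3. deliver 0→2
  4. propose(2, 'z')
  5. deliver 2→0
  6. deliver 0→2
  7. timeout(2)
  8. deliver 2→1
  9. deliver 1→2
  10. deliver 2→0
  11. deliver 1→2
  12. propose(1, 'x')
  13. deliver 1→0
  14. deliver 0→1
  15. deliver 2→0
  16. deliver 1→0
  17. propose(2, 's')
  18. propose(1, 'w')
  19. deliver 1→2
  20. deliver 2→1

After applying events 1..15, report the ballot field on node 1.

e1 timeout(2): 2[cand,b=5,-]
e2 deliver 2→0: 0[foll,b=5,-]
e3 deliver 0→2: 2[lead,b=5,-]
e4 propose(2,'z'): ·
e5 deliver 2→0: 0[foll,b=5,z]
e6 deliver 0→2: 2[lead,b=5,z]
e7 timeout(2): 2[cand,b=8,z]
e8 deliver 2→1: 1[foll,b=5,-]
e9 deliver 1→2: ·
e10 deliver 2→0: 0[foll,b=8,z]
e11 deliver 1→2: ·
e12 propose(1,'x'): ·
e13 deliver 1→0: ·
e14 deliver 0→1: ·
e15 deliver 2→0: ·

5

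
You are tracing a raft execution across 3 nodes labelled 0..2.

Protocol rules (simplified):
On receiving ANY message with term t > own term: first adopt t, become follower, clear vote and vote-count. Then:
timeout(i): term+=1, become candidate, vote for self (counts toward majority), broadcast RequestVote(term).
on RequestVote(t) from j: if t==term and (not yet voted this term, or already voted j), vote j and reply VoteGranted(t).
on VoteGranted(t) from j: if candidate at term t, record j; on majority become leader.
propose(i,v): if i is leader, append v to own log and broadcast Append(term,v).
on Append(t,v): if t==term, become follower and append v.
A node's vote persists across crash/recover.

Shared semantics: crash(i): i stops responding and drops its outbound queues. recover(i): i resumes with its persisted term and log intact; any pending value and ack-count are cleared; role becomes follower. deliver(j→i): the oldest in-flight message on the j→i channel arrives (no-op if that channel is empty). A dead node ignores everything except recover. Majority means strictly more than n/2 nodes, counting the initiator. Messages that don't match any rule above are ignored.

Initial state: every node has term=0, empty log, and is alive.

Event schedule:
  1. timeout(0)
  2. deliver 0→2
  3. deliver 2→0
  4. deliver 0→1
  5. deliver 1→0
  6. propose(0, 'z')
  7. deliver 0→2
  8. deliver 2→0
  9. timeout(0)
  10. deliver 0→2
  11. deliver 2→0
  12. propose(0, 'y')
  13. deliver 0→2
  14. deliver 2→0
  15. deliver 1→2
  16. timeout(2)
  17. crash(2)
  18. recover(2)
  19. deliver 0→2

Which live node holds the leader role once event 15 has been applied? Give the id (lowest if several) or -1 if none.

[1] timeout(0) → N0(cand t1 [-])
[2] deliver 0→2 → N2(foll t1 [-])
[3] deliver 2→0 → N0(lead t1 [-])
[4] deliver 0→1 → N1(foll t1 [-])
[5] deliver 1→0 → ∅
[6] propose(0,'z') → N0(lead t1 [z])
[7] deliver 0→2 → N2(foll t1 [z])
[8] deliver 2→0 → ∅
[9] timeout(0) → N0(cand t2 [z])
[10] deliver 0→2 → N2(foll t2 [z])
[11] deliver 2→0 → N0(lead t2 [z])
[12] propose(0,'y') → N0(lead t2 [z,y])
[13] deliver 0→2 → N2(foll t2 [z,y])
[14] deliver 2→0 → ∅
[15] deliver 1→2 → ∅

0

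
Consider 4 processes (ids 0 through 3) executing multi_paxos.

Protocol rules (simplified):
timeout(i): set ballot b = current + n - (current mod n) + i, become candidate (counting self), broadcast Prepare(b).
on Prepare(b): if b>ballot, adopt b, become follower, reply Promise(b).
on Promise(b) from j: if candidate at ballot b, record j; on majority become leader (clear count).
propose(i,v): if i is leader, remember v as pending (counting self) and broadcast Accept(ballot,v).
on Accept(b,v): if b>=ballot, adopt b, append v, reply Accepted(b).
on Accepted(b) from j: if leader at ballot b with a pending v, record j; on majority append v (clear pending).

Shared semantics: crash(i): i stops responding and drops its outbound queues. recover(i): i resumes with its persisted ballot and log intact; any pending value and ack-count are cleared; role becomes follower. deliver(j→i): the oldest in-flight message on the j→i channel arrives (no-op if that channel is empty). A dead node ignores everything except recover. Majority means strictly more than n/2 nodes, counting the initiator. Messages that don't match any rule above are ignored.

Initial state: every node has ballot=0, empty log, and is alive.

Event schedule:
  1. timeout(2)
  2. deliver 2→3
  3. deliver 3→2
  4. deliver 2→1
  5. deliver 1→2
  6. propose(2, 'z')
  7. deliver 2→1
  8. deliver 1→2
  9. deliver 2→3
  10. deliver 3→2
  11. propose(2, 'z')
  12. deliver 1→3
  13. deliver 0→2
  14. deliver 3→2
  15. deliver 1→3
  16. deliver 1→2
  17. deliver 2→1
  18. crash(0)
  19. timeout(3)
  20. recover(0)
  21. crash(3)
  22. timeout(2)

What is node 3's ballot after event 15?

[1] timeout(2) → N2(cand b6 [-])
[2] deliver 2→3 → N3(foll b6 [-])
[3] deliver 3→2 → ∅
[4] deliver 2→1 → N1(foll b6 [-])
[5] deliver 1→2 → N2(lead b6 [-])
[6] propose(2,'z') → ∅
[7] deliver 2→1 → N1(foll b6 [z])
[8] deliver 1→2 → ∅
[9] deliver 2→3 → N3(foll b6 [z])
[10] deliver 3→2 → N2(lead b6 [z])
[11] propose(2,'z') → ∅
[12] deliver 1→3 → ∅
[13] deliver 0→2 → ∅
[14] deliver 3→2 → ∅
[15] deliver 1→3 → ∅

6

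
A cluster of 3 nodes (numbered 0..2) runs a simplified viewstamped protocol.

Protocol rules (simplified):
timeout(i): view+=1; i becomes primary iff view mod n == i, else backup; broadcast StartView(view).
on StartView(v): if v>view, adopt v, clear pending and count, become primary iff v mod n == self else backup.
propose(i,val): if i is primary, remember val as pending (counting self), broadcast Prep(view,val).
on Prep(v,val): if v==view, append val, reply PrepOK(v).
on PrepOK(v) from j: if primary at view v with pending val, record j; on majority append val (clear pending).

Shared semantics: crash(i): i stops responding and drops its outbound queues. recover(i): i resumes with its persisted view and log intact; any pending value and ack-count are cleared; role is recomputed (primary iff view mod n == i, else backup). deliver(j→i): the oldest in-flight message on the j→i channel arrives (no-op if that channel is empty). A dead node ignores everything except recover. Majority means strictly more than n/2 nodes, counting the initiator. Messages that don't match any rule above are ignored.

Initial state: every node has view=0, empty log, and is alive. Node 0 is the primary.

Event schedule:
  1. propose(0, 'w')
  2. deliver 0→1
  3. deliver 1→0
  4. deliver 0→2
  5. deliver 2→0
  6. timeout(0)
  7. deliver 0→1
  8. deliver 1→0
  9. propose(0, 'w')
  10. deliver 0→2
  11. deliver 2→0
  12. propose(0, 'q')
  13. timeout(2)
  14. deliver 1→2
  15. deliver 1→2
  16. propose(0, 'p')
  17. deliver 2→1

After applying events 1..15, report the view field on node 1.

after 1 — propose(0,'w'): ·
after 2 — deliver 0→1: n1:back/v0/[w]
after 3 — deliver 1→0: n0:prim/v0/[w]
after 4 — deliver 0→2: n2:back/v0/[w]
after 5 — deliver 2→0: ·
after 6 — timeout(0): n0:back/v1/[w]
after 7 — deliver 0→1: n1:prim/v1/[w]
after 8 — deliver 1→0: ·
after 9 — propose(0,'w'): ·
after 10 — deliver 0→2: n2:back/v1/[w]
after 11 — deliver 2→0: ·
after 12 — propose(0,'q'): ·
after 13 — timeout(2): n2:prim/v2/[w]
after 14 — deliver 1→2: ·
after 15 — deliver 1→2: ·

1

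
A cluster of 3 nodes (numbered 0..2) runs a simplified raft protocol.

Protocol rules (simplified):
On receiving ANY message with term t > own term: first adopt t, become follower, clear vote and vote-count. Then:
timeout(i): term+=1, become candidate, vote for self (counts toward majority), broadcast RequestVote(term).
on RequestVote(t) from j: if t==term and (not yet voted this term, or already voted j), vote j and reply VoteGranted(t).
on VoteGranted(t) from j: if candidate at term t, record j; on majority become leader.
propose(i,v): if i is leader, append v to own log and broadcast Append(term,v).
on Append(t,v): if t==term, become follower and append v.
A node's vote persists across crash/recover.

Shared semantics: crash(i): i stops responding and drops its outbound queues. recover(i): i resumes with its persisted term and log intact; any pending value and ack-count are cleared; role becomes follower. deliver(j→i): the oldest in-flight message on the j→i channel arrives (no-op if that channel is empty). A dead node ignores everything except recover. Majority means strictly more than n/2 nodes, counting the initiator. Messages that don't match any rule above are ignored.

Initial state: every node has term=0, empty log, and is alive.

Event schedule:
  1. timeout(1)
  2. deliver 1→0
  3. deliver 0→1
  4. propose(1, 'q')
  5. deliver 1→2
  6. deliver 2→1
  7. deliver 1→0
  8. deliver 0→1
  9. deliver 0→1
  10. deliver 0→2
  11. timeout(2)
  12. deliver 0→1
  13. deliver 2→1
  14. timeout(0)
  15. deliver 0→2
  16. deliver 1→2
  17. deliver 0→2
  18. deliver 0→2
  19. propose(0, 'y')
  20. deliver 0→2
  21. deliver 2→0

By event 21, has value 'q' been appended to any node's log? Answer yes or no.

after 1 — timeout(1): n1:cand/t1/[-]
after 2 — deliver 1→0: n0:foll/t1/[-]
after 3 — deliver 0→1: n1:lead/t1/[-]
after 4 — propose(1,'q'): n1:lead/t1/[q]
after 5 — deliver 1→2: n2:foll/t1/[-]
after 6 — deliver 2→1: ·
after 7 — deliver 1→0: n0:foll/t1/[q]
after 8 — deliver 0→1: ·
after 9 — deliver 0→1: ·
after 10 — deliver 0→2: ·
after 11 — timeout(2): n2:cand/t2/[-]
after 12 — deliver 0→1: ·
after 13 — deliver 2→1: n1:foll/t2/[q]
after 14 — timeout(0): n0:cand/t2/[q]
after 15 — deliver 0→2: ·
after 16 — deliver 1→2: ·
after 17 — deliver 0→2: ·
after 18 — deliver 0→2: ·
after 19 — propose(0,'y'): ·
after 20 — deliver 0→2: ·
after 21 — deliver 2→0: ·

yes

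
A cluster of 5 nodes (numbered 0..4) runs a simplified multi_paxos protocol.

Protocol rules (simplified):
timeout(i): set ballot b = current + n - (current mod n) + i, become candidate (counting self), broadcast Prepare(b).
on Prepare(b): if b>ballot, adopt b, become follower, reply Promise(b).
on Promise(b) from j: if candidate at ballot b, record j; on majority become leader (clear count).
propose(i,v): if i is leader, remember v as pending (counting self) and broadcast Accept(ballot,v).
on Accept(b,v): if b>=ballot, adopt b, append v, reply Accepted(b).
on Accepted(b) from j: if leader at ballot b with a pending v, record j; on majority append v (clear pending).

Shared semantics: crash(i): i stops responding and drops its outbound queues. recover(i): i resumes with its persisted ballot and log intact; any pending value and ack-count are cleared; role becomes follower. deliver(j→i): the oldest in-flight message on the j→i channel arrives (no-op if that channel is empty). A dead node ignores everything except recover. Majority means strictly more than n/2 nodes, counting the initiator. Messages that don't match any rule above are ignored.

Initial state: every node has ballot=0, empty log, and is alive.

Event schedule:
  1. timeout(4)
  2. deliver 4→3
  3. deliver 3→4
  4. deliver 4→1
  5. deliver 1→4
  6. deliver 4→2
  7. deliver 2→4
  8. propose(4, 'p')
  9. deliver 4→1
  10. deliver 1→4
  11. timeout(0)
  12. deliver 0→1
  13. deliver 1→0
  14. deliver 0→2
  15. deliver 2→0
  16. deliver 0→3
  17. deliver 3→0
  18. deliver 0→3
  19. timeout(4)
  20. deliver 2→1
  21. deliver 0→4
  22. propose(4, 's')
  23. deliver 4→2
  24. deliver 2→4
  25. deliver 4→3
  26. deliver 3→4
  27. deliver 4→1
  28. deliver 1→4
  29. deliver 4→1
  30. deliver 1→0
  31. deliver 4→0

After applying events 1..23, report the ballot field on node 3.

9

step 1 timeout(4): 4={cand,b=9,log=-}
step 2 deliver 4→3: 3={foll,b=9,log=-}
step 3 deliver 3→4: —
step 4 deliver 4→1: 1={foll,b=9,log=-}
step 5 deliver 1→4: 4={lead,b=9,log=-}
step 6 deliver 4→2: 2={foll,b=9,log=-}
step 7 deliver 2→4: —
step 8 propose(4,'p'): —
step 9 deliver 4→1: 1={foll,b=9,log=p}
step 10 deliver 1→4: —
step 11 timeout(0): 0={cand,b=5,log=-}
step 12 deliver 0→1: —
step 13 deliver 1→0: —
step 14 deliver 0→2: —
step 15 deliver 2→0: —
step 16 deliver 0→3: —
step 17 deliver 3→0: —
step 18 deliver 0→3: —
step 19 timeout(4): 4={cand,b=14,log=-}
step 20 deliver 2→1: —
step 21 deliver 0→4: —
step 22 propose(4,'s'): —
step 23 deliver 4→2: 2={foll,b=9,log=p}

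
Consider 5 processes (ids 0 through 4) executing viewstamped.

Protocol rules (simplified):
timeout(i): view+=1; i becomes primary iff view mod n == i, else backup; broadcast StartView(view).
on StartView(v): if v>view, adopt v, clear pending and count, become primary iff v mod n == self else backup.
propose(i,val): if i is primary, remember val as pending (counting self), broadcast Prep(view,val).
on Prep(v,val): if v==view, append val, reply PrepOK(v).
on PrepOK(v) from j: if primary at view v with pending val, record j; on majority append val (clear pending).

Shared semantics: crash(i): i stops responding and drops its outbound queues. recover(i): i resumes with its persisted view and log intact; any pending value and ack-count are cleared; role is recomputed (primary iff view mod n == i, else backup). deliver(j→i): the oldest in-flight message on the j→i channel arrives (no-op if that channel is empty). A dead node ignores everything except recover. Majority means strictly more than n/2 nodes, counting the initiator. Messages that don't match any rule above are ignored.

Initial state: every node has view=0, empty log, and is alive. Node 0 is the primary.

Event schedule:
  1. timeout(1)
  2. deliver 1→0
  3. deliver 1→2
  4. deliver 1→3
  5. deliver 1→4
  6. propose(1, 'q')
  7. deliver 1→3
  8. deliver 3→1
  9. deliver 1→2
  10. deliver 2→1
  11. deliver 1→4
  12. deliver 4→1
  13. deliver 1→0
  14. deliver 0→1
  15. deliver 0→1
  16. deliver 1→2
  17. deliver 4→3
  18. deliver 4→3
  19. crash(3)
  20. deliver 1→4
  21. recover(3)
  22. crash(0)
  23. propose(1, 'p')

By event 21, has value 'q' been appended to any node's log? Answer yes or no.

yes

step 1 timeout(1): 1={prim,v=1,log=-}
step 2 deliver 1→0: 0={back,v=1,log=-}
step 3 deliver 1→2: 2={back,v=1,log=-}
step 4 deliver 1→3: 3={back,v=1,log=-}
step 5 deliver 1→4: 4={back,v=1,log=-}
step 6 propose(1,'q'): —
step 7 deliver 1→3: 3={back,v=1,log=q}
step 8 deliver 3→1: —
step 9 deliver 1→2: 2={back,v=1,log=q}
step 10 deliver 2→1: 1={prim,v=1,log=q}
step 11 deliver 1→4: 4={back,v=1,log=q}
step 12 deliver 4→1: —
step 13 deliver 1→0: 0={back,v=1,log=q}
step 14 deliver 0→1: —
step 15 deliver 0→1: —
step 16 deliver 1→2: —
step 17 deliver 4→3: —
step 18 deliver 4→3: —
step 19 crash(3): 3={✗back,v=1,log=q}
step 20 deliver 1→4: —
step 21 recover(3): 3={back,v=1,log=q}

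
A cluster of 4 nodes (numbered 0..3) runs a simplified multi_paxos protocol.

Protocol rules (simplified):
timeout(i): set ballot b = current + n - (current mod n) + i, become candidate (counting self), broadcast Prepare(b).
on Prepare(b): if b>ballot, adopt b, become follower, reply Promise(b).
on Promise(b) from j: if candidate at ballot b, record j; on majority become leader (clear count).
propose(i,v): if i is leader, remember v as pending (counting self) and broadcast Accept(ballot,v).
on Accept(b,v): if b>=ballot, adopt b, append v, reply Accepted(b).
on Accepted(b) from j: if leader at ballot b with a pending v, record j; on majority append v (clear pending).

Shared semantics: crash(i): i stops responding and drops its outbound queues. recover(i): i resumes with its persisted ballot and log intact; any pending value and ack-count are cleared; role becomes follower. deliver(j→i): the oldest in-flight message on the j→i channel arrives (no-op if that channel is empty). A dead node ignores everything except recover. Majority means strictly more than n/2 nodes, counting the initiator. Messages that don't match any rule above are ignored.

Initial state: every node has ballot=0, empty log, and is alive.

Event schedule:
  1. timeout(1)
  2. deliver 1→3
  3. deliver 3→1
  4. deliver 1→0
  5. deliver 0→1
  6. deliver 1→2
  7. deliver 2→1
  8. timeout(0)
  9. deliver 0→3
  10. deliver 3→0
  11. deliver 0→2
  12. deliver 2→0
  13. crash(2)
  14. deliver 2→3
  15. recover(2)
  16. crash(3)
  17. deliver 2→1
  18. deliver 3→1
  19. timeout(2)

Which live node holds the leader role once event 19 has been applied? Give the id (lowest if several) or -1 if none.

after 1 — timeout(1): n1:cand/b5/[-]
after 2 — deliver 1→3: n3:foll/b5/[-]
after 3 — deliver 3→1: ·
after 4 — deliver 1→0: n0:foll/b5/[-]
after 5 — deliver 0→1: n1:lead/b5/[-]
after 6 — deliver 1→2: n2:foll/b5/[-]
after 7 — deliver 2→1: ·
after 8 — timeout(0): n0:cand/b8/[-]
after 9 — deliver 0→3: n3:foll/b8/[-]
after 10 — deliver 3→0: ·
after 11 — deliver 0→2: n2:foll/b8/[-]
after 12 — deliver 2→0: n0:lead/b8/[-]
after 13 — crash(2): n2:✗foll/b8/[-]
after 14 — deliver 2→3: ·
after 15 — recover(2): n2:foll/b8/[-]
after 16 — crash(3): n3:✗foll/b8/[-]
after 17 — deliver 2→1: ·
after 18 — deliver 3→1: ·
after 19 — timeout(2): n2:cand/b14/[-]

0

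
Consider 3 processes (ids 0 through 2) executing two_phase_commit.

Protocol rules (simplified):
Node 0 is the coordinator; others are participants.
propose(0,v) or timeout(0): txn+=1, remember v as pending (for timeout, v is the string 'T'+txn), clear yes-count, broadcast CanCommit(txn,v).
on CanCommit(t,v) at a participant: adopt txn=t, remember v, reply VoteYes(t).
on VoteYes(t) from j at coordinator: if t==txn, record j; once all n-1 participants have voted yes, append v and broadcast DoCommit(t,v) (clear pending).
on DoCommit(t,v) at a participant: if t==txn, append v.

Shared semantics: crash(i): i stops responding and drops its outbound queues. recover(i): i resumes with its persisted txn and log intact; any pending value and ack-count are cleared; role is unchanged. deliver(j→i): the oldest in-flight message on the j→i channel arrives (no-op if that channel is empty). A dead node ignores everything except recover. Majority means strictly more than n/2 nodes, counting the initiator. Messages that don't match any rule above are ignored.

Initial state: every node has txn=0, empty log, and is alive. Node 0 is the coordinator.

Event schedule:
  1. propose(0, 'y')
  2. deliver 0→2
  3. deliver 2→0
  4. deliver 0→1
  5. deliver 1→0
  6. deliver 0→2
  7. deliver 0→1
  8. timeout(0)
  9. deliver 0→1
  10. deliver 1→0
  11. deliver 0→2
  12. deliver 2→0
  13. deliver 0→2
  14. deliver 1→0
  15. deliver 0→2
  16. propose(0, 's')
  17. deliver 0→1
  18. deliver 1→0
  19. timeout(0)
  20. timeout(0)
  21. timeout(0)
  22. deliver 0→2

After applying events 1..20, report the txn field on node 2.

2

1. propose(0,'y'):  <0:coor t1 ->
2. deliver 0→2:  <2:part t1 ->
3. deliver 2→0:  nop
4. deliver 0→1:  <1:part t1 ->
5. deliver 1→0:  <0:coor t1 y>
6. deliver 0→2:  <2:part t1 y>
7. deliver 0→1:  <1:part t1 y>
8. timeout(0):  <0:coor t2 y>
9. deliver 0→1:  <1:part t2 y>
10. deliver 1→0:  nop
11. deliver 0→2:  <2:part t2 y>
12. deliver 2→0:  <0:coor t2 y,T2>
13. deliver 0→2:  <2:part t2 y,T2>
14. deliver 1→0:  nop
15. deliver 0→2:  nop
16. propose(0,'s'):  <0:coor t3 y,T2>
17. deliver 0→1:  <1:part t2 y,T2>
18. deliver 1→0:  nop
19. timeout(0):  <0:coor t4 y,T2>
20. timeout(0):  <0:coor t5 y,T2>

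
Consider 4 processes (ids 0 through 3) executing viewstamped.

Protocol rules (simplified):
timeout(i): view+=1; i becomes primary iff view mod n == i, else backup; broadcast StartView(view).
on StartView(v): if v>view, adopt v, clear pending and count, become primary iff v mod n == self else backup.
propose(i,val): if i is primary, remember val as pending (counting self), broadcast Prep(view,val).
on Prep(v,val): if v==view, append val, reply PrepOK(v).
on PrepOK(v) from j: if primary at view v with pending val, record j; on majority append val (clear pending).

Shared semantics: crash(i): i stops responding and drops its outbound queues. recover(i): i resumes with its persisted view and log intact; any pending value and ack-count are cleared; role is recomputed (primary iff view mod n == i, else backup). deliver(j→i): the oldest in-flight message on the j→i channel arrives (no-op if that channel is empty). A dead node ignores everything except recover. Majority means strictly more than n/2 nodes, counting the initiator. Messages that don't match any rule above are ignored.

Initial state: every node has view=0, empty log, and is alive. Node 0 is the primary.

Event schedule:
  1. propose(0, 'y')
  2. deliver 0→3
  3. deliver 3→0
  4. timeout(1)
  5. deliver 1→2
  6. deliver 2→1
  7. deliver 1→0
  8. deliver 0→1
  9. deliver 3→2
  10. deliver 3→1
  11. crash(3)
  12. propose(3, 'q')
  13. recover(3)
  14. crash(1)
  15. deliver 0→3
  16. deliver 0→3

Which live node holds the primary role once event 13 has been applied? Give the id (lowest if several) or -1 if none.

e1 propose(0,'y'): ·
e2 deliver 0→3: 3[back,v=0,y]
e3 deliver 3→0: ·
e4 timeout(1): 1[prim,v=1,-]
e5 deliver 1→2: 2[back,v=1,-]
e6 deliver 2→1: ·
e7 deliver 1→0: 0[back,v=1,-]
e8 deliver 0→1: ·
e9 deliver 3→2: ·
e10 deliver 3→1: ·
e11 crash(3): 3[✗back,v=0,y]
e12 propose(3,'q'): ·
e13 recover(3): 3[back,v=0,y]

1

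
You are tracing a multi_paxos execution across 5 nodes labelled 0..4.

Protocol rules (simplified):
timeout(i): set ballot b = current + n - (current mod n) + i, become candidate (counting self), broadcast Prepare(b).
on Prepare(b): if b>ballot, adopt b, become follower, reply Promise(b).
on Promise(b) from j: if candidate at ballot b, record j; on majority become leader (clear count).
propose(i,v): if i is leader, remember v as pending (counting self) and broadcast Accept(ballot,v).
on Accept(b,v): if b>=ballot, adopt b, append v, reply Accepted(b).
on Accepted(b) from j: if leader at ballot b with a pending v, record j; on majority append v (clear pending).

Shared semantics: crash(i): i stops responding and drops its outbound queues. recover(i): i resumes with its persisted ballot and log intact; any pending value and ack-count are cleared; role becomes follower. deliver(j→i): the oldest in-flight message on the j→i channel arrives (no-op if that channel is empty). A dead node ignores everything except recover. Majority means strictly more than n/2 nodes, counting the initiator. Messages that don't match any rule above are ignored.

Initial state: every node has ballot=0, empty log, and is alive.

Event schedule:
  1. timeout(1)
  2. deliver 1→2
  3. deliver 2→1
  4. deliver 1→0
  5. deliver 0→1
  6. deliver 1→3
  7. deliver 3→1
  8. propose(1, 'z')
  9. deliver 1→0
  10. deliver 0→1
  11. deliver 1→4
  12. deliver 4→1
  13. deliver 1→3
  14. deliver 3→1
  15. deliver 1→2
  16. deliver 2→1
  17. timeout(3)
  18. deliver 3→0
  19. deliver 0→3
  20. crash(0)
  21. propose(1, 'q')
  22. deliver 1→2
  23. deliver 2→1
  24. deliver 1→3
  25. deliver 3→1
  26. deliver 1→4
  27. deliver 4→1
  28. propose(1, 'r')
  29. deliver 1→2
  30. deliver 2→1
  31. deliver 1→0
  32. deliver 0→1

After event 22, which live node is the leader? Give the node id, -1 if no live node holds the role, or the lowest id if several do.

1

after 1 — timeout(1): n1:cand/b6/[-]
after 2 — deliver 1→2: n2:foll/b6/[-]
after 3 — deliver 2→1: ·
after 4 — deliver 1→0: n0:foll/b6/[-]
after 5 — deliver 0→1: n1:lead/b6/[-]
after 6 — deliver 1→3: n3:foll/b6/[-]
after 7 — deliver 3→1: ·
after 8 — propose(1,'z'): ·
after 9 — deliver 1→0: n0:foll/b6/[z]
after 10 — deliver 0→1: ·
after 11 — deliver 1→4: n4:foll/b6/[-]
after 12 — deliver 4→1: ·
after 13 — deliver 1→3: n3:foll/b6/[z]
after 14 — deliver 3→1: n1:lead/b6/[z]
after 15 — deliver 1→2: n2:foll/b6/[z]
after 16 — deliver 2→1: ·
after 17 — timeout(3): n3:cand/b13/[z]
after 18 — deliver 3→0: n0:foll/b13/[z]
after 19 — deliver 0→3: ·
after 20 — crash(0): n0:✗foll/b13/[z]
after 21 — propose(1,'q'): ·
after 22 — deliver 1→2: n2:foll/b6/[z,q]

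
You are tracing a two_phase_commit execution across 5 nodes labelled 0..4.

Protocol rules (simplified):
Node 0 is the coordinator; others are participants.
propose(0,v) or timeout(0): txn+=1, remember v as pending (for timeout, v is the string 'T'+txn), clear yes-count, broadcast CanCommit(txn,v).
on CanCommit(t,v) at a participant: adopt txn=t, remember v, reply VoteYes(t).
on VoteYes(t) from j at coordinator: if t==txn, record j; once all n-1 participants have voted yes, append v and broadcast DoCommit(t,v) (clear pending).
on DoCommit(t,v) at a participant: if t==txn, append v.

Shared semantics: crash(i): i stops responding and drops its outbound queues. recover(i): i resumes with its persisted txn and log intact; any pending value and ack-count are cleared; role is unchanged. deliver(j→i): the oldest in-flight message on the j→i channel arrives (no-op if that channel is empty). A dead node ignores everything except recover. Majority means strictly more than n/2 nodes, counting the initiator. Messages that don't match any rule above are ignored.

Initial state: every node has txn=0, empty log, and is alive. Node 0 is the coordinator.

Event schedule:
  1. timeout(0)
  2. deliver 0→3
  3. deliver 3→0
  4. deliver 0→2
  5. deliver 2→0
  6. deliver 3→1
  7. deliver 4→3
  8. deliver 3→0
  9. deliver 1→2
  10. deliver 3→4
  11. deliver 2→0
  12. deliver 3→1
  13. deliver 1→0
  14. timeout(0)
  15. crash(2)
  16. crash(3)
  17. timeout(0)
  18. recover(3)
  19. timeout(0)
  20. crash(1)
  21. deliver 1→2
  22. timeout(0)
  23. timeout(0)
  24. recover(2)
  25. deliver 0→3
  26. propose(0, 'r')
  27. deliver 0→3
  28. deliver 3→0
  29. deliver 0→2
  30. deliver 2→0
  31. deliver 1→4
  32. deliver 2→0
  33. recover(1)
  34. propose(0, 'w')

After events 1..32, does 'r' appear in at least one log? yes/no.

after 1 — timeout(0): n0:coor/t1/[-]
after 2 — deliver 0→3: n3:part/t1/[-]
after 3 — deliver 3→0: ·
after 4 — deliver 0→2: n2:part/t1/[-]
after 5 — deliver 2→0: ·
after 6 — deliver 3→1: ·
after 7 — deliver 4→3: ·
after 8 — deliver 3→0: ·
after 9 — deliver 1→2: ·
after 10 — deliver 3→4: ·
after 11 — deliver 2→0: ·
after 12 — deliver 3→1: ·
after 13 — deliver 1→0: ·
after 14 — timeout(0): n0:coor/t2/[-]
after 15 — crash(2): n2:✗part/t1/[-]
after 16 — crash(3): n3:✗part/t1/[-]
after 17 — timeout(0): n0:coor/t3/[-]
after 18 — recover(3): n3:part/t1/[-]
after 19 — timeout(0): n0:coor/t4/[-]
after 20 — crash(1): n1:✗part/t0/[-]
after 21 — deliver 1→2: ·
after 22 — timeout(0): n0:coor/t5/[-]
after 23 — timeout(0): n0:coor/t6/[-]
after 24 — recover(2): n2:part/t1/[-]
after 25 — deliver 0→3: n3:part/t2/[-]
after 26 — propose(0,'r'): n0:coor/t7/[-]
after 27 — deliver 0→3: n3:part/t3/[-]
after 28 — deliver 3→0: ·
after 29 — deliver 0→2: n2:part/t2/[-]
after 30 — deliver 2→0: ·
after 31 — deliver 1→4: ·
after 32 — deliver 2→0: ·

no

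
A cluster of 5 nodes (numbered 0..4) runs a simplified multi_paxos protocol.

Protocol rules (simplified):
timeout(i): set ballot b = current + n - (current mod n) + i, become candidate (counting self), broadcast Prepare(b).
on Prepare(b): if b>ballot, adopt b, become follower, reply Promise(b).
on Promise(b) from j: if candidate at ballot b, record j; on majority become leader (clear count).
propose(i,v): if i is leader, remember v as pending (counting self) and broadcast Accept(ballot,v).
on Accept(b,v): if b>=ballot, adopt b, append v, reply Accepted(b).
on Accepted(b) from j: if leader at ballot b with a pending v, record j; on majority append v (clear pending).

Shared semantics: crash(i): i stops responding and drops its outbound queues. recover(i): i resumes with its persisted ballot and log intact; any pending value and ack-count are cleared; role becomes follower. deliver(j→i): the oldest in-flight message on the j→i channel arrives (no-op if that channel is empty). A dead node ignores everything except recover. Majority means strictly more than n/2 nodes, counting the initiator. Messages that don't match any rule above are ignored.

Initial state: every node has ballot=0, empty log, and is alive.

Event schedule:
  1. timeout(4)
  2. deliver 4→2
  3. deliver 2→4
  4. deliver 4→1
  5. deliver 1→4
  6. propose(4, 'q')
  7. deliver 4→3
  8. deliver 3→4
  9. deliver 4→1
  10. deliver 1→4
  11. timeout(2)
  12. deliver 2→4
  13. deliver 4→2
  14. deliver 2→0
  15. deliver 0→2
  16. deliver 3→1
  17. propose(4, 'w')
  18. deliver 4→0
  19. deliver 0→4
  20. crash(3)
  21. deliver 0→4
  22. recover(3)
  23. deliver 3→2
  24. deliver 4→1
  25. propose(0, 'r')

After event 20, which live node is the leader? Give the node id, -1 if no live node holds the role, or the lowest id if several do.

step 1 timeout(4): 4={cand,b=9,log=-}
step 2 deliver 4→2: 2={foll,b=9,log=-}
step 3 deliver 2→4: —
step 4 deliver 4→1: 1={foll,b=9,log=-}
step 5 deliver 1→4: 4={lead,b=9,log=-}
step 6 propose(4,'q'): —
step 7 deliver 4→3: 3={foll,b=9,log=-}
step 8 deliver 3→4: —
step 9 deliver 4→1: 1={foll,b=9,log=q}
step 10 deliver 1→4: —
step 11 timeout(2): 2={cand,b=12,log=-}
step 12 deliver 2→4: 4={foll,b=12,log=-}
step 13 deliver 4→2: —
step 14 deliver 2→0: 0={foll,b=12,log=-}
step 15 deliver 0→2: —
step 16 deliver 3→1: —
step 17 propose(4,'w'): —
step 18 deliver 4→0: —
step 19 deliver 0→4: —
step 20 crash(3): 3={✗foll,b=9,log=-}

-1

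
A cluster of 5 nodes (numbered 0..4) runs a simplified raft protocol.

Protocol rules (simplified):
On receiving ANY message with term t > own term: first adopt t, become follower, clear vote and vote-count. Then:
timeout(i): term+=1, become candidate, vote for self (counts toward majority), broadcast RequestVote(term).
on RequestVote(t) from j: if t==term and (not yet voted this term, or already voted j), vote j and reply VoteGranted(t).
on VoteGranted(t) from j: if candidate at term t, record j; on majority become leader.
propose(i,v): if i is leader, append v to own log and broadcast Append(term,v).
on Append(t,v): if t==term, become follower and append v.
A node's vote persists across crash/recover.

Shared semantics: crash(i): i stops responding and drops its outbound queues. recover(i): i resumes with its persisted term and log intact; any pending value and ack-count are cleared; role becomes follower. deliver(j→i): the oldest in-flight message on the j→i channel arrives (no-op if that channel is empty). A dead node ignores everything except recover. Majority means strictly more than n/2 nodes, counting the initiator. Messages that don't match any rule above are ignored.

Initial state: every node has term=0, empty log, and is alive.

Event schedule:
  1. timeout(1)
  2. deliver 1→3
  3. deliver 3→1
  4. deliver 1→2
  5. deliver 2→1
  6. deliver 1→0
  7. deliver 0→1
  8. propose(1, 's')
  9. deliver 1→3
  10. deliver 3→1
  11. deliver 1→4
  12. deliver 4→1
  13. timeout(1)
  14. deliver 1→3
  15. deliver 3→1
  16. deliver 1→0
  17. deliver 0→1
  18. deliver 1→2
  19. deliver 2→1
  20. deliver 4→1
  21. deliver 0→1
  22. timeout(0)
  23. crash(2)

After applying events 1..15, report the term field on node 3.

2

e1 timeout(1): 1[cand,t=1,-]
e2 deliver 1→3: 3[foll,t=1,-]
e3 deliver 3→1: ·
e4 deliver 1→2: 2[foll,t=1,-]
e5 deliver 2→1: 1[lead,t=1,-]
e6 deliver 1→0: 0[foll,t=1,-]
e7 deliver 0→1: ·
e8 propose(1,'s'): 1[lead,t=1,s]
e9 deliver 1→3: 3[foll,t=1,s]
e10 deliver 3→1: ·
e11 deliver 1→4: 4[foll,t=1,-]
e12 deliver 4→1: ·
e13 timeout(1): 1[cand,t=2,s]
e14 deliver 1→3: 3[foll,t=2,s]
e15 deliver 3→1: ·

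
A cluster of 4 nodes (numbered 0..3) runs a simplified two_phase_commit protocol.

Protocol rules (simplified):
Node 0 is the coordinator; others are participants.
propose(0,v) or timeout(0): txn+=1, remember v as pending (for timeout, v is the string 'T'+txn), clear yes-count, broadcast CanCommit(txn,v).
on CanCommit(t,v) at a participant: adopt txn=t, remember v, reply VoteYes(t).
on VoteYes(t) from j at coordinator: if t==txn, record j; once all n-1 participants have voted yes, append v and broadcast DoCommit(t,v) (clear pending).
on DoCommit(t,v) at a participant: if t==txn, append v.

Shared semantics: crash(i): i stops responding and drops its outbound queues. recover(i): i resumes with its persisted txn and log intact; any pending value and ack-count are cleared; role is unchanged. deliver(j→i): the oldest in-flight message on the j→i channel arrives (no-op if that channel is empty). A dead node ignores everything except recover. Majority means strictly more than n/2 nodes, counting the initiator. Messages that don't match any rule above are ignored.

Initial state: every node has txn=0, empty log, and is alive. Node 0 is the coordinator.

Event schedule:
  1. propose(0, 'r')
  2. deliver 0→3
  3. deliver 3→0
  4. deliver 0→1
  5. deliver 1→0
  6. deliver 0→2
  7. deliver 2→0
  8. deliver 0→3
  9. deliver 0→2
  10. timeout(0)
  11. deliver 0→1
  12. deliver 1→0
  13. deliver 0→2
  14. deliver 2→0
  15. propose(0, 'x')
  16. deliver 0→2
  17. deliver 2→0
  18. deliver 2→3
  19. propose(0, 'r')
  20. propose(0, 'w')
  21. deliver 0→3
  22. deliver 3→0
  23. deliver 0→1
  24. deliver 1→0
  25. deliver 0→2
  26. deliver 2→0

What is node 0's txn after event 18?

3

step 1 propose(0,'r'): 0={coor,t=1,log=-}
step 2 deliver 0→3: 3={part,t=1,log=-}
step 3 deliver 3→0: —
step 4 deliver 0→1: 1={part,t=1,log=-}
step 5 deliver 1→0: —
step 6 deliver 0→2: 2={part,t=1,log=-}
step 7 deliver 2→0: 0={coor,t=1,log=r}
step 8 deliver 0→3: 3={part,t=1,log=r}
step 9 deliver 0→2: 2={part,t=1,log=r}
step 10 timeout(0): 0={coor,t=2,log=r}
step 11 deliver 0→1: 1={part,t=1,log=r}
step 12 deliver 1→0: —
step 13 deliver 0→2: 2={part,t=2,log=r}
step 14 deliver 2→0: —
step 15 propose(0,'x'): 0={coor,t=3,log=r}
step 16 deliver 0→2: 2={part,t=3,log=r}
step 17 deliver 2→0: —
step 18 deliver 2→3: —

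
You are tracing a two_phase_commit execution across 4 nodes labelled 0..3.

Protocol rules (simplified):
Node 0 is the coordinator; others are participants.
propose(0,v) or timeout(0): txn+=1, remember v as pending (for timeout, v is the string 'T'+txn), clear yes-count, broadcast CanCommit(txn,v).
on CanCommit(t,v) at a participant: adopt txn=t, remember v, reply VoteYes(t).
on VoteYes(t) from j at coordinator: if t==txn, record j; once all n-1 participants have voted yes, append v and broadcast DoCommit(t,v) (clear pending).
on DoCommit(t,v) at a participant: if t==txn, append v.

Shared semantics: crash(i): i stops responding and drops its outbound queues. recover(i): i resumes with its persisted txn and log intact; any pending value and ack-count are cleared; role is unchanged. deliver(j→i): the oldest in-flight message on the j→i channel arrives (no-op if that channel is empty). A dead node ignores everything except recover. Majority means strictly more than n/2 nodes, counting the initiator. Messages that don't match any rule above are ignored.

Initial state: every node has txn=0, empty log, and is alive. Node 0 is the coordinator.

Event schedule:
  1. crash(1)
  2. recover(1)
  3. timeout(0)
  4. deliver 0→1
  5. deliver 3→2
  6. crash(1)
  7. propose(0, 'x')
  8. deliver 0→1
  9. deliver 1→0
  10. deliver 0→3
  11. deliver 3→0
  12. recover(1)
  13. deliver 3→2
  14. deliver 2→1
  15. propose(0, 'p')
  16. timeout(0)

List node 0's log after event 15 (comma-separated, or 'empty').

e1 crash(1): 1[✗part,t=0,-]
e2 recover(1): 1[part,t=0,-]
e3 timeout(0): 0[coor,t=1,-]
e4 deliver 0→1: 1[part,t=1,-]
e5 deliver 3→2: ·
e6 crash(1): 1[✗part,t=1,-]
e7 propose(0,'x'): 0[coor,t=2,-]
e8 deliver 0→1: ·
e9 deliver 1→0: ·
e10 deliver 0→3: 3[part,t=1,-]
e11 deliver 3→0: ·
e12 recover(1): 1[part,t=1,-]
e13 deliver 3→2: ·
e14 deliver 2→1: ·
e15 propose(0,'p'): 0[coor,t=3,-]

empty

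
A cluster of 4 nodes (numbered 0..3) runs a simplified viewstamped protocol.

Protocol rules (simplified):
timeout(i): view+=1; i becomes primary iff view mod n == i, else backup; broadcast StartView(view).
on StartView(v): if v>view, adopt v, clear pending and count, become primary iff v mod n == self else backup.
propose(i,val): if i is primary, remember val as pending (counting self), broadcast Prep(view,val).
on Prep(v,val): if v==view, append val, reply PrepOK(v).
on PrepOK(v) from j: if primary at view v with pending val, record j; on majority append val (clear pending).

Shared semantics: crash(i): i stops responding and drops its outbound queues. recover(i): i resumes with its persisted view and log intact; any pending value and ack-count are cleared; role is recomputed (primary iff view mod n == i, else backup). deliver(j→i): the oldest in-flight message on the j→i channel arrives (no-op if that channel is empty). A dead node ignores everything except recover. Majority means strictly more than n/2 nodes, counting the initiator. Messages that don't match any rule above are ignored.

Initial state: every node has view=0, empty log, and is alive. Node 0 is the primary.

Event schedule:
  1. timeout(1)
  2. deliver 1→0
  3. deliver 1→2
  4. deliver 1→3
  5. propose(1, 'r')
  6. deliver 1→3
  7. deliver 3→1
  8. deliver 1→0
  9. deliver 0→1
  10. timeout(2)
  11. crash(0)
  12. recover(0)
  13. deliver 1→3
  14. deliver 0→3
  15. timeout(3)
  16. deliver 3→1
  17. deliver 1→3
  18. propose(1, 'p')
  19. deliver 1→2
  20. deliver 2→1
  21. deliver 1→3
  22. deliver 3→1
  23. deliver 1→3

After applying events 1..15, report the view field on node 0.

1

after 1 — timeout(1): n1:prim/v1/[-]
after 2 — deliver 1→0: n0:back/v1/[-]
after 3 — deliver 1→2: n2:back/v1/[-]
after 4 — deliver 1→3: n3:back/v1/[-]
after 5 — propose(1,'r'): ·
after 6 — deliver 1→3: n3:back/v1/[r]
after 7 — deliver 3→1: ·
after 8 — deliver 1→0: n0:back/v1/[r]
after 9 — deliver 0→1: n1:prim/v1/[r]
after 10 — timeout(2): n2:prim/v2/[-]
after 11 — crash(0): n0:✗back/v1/[r]
after 12 — recover(0): n0:back/v1/[r]
after 13 — deliver 1→3: ·
after 14 — deliver 0→3: ·
after 15 — timeout(3): n3:back/v2/[r]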